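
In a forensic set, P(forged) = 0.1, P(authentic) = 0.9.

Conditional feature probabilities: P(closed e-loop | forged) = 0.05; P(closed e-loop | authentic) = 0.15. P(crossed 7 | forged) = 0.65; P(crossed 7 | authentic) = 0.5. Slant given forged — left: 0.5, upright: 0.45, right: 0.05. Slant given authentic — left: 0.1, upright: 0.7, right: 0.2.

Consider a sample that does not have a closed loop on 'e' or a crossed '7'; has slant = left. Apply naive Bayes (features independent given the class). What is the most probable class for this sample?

authentic

forged: 0.1 × (1−0.05) × (1−0.65) × 0.5 = 0.016625
authentic: 0.9 × (1−0.15) × (1−0.5) × 0.1 = 0.03825
Highest score → authentic.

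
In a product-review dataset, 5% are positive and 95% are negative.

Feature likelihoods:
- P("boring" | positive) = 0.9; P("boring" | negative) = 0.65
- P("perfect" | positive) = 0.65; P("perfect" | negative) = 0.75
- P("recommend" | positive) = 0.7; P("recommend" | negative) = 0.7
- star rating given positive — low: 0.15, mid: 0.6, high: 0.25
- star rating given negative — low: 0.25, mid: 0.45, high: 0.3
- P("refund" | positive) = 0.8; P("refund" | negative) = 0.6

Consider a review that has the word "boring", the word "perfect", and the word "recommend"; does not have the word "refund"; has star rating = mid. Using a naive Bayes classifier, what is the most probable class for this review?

positive: 0.05 × 0.9 × 0.65 × 0.7 × 0.6 × (1−0.8) = 0.002457
negative: 0.95 × 0.65 × 0.75 × 0.7 × 0.45 × (1−0.6) = 0.05835375
Highest score → negative.

negative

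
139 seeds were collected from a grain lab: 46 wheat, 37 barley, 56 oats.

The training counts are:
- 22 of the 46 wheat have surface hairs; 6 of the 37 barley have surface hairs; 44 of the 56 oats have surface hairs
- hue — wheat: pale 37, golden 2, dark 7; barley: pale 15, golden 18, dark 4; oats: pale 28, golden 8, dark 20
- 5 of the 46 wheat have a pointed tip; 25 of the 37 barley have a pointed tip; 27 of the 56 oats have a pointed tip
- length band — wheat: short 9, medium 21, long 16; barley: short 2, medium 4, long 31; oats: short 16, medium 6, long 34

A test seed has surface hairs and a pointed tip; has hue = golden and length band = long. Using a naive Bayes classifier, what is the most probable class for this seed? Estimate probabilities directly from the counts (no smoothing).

oats

wheat: (46/139) × (22/46) × (2/46) × (5/46) × (16/46) ≈ 0.000260168
barley: (37/139) × (6/37) × (18/37) × (25/37) × (31/37) ≈ 0.0118879
oats: (56/139) × (44/56) × (8/56) × (27/56) × (34/56) ≈ 0.0132375
Highest score → oats.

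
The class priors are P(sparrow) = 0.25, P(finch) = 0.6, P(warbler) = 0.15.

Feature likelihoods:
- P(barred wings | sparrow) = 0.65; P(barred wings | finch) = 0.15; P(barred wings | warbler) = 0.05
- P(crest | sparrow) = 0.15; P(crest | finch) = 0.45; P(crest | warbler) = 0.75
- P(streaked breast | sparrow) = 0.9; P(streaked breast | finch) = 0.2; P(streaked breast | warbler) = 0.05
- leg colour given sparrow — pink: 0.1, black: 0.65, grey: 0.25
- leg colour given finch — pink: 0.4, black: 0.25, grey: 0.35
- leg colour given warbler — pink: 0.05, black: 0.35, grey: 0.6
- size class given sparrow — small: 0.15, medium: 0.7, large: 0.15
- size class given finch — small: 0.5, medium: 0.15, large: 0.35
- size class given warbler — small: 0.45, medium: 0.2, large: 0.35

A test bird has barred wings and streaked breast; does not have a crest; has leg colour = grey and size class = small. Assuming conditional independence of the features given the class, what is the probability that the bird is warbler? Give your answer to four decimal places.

sparrow: 0.25 × 0.65 × (1−0.15) × 0.9 × 0.25 × 0.15 = 0.00466171875
finch: 0.6 × 0.15 × (1−0.45) × 0.2 × 0.35 × 0.5 = 0.0017325
warbler: 0.15 × 0.05 × (1−0.75) × 0.05 × 0.6 × 0.45 = 0.0000253125
P(warbler | x) = 0.0000253125 / 0.00641953125 ≈ 0.0039

0.0039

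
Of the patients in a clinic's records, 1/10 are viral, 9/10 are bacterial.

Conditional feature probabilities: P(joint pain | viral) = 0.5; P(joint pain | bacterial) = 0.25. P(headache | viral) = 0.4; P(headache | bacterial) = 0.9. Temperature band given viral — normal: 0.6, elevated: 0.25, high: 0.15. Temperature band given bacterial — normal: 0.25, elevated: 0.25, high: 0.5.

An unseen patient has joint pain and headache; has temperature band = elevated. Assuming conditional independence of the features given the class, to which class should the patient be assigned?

viral: 0.1 × 0.5 × 0.4 × 0.25 = 0.005
bacterial: 0.9 × 0.25 × 0.9 × 0.25 = 0.050625
Highest score → bacterial.

bacterial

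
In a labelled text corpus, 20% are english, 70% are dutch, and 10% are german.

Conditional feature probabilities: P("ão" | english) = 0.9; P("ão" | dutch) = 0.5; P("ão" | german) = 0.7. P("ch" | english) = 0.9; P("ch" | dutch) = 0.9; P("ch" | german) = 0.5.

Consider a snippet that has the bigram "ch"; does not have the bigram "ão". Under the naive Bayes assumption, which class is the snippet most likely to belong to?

dutch

english: 0.2 × (1−0.9) × 0.9 = 0.018
dutch: 0.7 × (1−0.5) × 0.9 = 0.315
german: 0.1 × (1−0.7) × 0.5 = 0.015
Highest score → dutch.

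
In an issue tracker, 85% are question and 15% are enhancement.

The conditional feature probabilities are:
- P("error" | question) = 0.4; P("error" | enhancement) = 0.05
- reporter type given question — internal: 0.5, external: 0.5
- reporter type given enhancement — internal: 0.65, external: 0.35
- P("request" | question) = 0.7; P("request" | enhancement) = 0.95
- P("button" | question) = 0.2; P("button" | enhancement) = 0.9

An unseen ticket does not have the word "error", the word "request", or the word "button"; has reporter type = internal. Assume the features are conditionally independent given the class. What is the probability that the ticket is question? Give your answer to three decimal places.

0.992

question: 0.85 × (1−0.4) × 0.5 × (1−0.7) × (1−0.2) = 0.0612
enhancement: 0.15 × (1−0.05) × 0.65 × (1−0.95) × (1−0.9) = 0.000463125
P(question | x) = 0.0612 / 0.061663125 ≈ 0.992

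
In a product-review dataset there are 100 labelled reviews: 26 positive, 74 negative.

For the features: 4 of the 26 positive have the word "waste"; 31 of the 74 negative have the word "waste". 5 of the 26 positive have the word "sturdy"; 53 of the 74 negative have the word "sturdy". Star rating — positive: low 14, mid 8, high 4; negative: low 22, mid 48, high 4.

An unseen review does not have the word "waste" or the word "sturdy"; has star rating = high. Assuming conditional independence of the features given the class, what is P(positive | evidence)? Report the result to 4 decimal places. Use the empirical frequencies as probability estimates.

0.8056

positive: (26/100) × (22/26) × (21/26) × (4/26) ≈ 0.0273373
negative: (74/100) × (43/74) × (21/74) × (4/74) ≈ 0.00659606
P(positive | x) = 0.0273373 / 0.03393336 ≈ 0.8056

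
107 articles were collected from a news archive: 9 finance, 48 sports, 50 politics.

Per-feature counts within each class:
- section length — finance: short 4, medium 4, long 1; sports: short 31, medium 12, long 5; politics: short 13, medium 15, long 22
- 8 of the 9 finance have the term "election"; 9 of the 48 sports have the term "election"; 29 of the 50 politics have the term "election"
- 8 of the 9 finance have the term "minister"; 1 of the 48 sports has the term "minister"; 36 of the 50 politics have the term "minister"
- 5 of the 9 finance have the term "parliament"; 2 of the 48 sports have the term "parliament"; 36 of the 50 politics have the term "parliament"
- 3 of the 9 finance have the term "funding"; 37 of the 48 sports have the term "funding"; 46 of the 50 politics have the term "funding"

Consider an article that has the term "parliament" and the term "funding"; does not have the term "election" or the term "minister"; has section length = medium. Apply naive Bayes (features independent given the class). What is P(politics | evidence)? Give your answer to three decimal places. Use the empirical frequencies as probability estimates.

finance: (9/107) × (4/9) × (1/9) × (1/9) × (5/9) × (3/9) ≈ 0.0000854668
sports: (48/107) × (12/48) × (39/48) × (47/48) × (2/48) × (37/48) ≈ 0.00286567
politics: (50/107) × (15/50) × (21/50) × (14/50) × (36/50) × (46/50) ≈ 0.0109203
P(politics | x) = 0.0109203 / 0.0138714368 ≈ 0.787

0.787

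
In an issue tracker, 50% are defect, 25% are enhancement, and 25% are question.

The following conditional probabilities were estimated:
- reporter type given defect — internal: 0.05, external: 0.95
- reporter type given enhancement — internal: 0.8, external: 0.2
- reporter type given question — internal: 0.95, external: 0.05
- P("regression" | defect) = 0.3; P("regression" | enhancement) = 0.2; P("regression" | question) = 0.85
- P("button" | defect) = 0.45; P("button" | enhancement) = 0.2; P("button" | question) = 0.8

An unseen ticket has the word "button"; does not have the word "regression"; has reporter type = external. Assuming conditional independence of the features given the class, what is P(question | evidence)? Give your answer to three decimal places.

defect: 0.5 × 0.95 × (1−0.3) × 0.45 = 0.149625
enhancement: 0.25 × 0.2 × (1−0.2) × 0.2 = 0.008
question: 0.25 × 0.05 × (1−0.85) × 0.8 = 0.0015
P(question | x) = 0.0015 / 0.159125 ≈ 0.009

0.009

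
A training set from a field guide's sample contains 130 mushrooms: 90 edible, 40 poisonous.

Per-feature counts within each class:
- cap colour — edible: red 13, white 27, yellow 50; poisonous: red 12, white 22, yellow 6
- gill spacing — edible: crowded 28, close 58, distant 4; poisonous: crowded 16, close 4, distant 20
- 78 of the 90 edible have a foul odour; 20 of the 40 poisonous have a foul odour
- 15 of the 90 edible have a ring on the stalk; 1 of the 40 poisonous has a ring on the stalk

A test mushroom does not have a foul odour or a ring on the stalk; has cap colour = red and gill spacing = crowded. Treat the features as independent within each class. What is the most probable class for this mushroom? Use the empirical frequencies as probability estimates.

edible: (90/130) × (13/90) × (28/90) × (12/90) × (75/90) ≈ 0.00345679
poisonous: (40/130) × (12/40) × (16/40) × (20/40) × (39/40) = 0.018
Highest score → poisonous.

poisonous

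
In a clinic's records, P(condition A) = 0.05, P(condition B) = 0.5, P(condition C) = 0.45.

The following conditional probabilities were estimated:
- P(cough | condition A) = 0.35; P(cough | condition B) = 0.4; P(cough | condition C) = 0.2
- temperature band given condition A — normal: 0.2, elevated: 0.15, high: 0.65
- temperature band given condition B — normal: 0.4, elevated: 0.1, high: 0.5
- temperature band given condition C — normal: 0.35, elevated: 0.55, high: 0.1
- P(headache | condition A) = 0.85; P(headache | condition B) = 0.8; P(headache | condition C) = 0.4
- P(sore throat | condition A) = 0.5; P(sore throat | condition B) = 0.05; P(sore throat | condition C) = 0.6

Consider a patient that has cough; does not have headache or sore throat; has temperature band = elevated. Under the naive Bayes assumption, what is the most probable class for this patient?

condition A: 0.05 × 0.35 × 0.15 × (1−0.85) × (1−0.5) = 0.000196875
condition B: 0.5 × 0.4 × 0.1 × (1−0.8) × (1−0.05) = 0.0038
condition C: 0.45 × 0.2 × 0.55 × (1−0.4) × (1−0.6) = 0.01188
Highest score → condition C.

condition C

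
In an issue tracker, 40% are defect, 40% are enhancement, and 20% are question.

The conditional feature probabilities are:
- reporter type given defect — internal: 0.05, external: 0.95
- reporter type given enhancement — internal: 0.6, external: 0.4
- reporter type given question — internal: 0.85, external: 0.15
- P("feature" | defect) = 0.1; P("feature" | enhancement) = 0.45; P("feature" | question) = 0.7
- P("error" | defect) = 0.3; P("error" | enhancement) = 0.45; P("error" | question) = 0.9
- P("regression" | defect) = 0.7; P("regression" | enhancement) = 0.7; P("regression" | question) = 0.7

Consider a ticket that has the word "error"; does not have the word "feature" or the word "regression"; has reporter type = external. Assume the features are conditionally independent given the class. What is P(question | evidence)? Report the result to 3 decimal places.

0.054

defect: 0.4 × 0.95 × (1−0.1) × 0.3 × (1−0.7) = 0.03078
enhancement: 0.4 × 0.4 × (1−0.45) × 0.45 × (1−0.7) = 0.01188
question: 0.2 × 0.15 × (1−0.7) × 0.9 × (1−0.7) = 0.00243
P(question | x) = 0.00243 / 0.04509 ≈ 0.054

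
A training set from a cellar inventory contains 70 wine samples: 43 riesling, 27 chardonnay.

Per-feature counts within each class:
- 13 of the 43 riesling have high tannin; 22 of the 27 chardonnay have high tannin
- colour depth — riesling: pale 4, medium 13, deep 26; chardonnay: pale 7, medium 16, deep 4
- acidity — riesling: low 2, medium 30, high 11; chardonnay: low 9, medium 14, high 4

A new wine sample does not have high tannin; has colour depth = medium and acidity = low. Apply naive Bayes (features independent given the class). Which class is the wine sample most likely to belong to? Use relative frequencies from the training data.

chardonnay

riesling: (43/70) × (30/43) × (13/43) × (2/43) ≈ 0.00602642
chardonnay: (27/70) × (5/27) × (16/27) × (9/27) ≈ 0.0141093
Highest score → chardonnay.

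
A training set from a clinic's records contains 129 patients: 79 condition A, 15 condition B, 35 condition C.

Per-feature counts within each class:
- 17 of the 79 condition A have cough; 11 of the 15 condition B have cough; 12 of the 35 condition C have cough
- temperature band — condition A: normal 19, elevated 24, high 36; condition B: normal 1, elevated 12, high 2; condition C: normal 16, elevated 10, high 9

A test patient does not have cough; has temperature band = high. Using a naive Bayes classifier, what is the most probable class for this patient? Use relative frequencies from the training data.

condition A: (79/129) × (62/79) × (36/79) ≈ 0.219017
condition B: (15/129) × (4/15) × (2/15) ≈ 0.00413437
condition C: (35/129) × (23/35) × (9/35) ≈ 0.0458472
Highest score → condition A.

condition A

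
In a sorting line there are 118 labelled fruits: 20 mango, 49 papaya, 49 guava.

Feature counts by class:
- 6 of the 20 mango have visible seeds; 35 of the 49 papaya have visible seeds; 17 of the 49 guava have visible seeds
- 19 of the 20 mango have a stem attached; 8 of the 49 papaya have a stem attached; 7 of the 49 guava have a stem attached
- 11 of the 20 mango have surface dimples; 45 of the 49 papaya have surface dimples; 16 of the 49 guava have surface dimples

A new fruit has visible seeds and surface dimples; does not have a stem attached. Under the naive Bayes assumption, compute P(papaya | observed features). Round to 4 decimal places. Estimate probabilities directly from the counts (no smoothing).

mango: (20/118) × (6/20) × (1/20) × (11/20) ≈ 0.00139831
papaya: (49/118) × (35/49) × (41/49) × (45/49) ≈ 0.227924
guava: (49/118) × (17/49) × (42/49) × (16/49) ≈ 0.0403222
P(papaya | x) = 0.227924 / 0.26964451 ≈ 0.8453

0.8453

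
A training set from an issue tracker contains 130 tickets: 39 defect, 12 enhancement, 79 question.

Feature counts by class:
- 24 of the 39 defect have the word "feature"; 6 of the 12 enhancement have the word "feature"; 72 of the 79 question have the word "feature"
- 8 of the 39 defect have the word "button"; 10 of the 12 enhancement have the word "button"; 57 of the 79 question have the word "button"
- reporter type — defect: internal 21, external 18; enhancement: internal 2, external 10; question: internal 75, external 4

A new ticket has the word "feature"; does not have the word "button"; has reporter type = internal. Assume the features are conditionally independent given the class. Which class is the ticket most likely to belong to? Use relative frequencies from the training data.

question

defect: (39/130) × (24/39) × (31/39) × (21/39) ≈ 0.0790168
enhancement: (12/130) × (6/12) × (2/12) × (2/12) ≈ 0.00128205
question: (79/130) × (72/79) × (22/79) × (75/79) ≈ 0.146426
Highest score → question.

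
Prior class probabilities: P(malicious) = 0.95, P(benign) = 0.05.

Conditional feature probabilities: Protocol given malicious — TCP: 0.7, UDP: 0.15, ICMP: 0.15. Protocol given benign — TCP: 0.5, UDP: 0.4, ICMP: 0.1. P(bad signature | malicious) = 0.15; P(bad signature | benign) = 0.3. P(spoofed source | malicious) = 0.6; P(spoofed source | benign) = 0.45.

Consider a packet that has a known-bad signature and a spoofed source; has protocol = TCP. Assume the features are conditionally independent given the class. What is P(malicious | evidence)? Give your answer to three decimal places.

malicious: 0.95 × 0.7 × 0.15 × 0.6 = 0.05985
benign: 0.05 × 0.5 × 0.3 × 0.45 = 0.003375
P(malicious | x) = 0.05985 / 0.063225 ≈ 0.947

0.947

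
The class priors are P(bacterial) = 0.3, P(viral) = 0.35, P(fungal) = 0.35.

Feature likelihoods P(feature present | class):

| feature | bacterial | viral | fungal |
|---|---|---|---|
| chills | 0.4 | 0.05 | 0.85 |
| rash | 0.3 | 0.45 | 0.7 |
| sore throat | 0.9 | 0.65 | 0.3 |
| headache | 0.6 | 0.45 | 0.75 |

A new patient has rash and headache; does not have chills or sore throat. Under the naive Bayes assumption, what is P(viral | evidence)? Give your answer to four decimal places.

bacterial: 0.3 × (1−0.4) × 0.3 × (1−0.9) × 0.6 = 0.00324
viral: 0.35 × (1−0.05) × 0.45 × (1−0.65) × 0.45 = 0.0235659375
fungal: 0.35 × (1−0.85) × 0.7 × (1−0.3) × 0.75 = 0.01929375
P(viral | x) = 0.0235659375 / 0.0460996875 ≈ 0.5112

0.5112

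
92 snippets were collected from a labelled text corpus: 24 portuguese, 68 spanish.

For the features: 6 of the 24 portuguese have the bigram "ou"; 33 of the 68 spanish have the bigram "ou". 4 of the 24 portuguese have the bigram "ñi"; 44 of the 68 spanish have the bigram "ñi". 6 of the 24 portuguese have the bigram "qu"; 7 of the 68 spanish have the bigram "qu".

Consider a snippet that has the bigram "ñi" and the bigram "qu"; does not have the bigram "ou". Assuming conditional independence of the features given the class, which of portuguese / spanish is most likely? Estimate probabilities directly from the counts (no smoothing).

portuguese: (24/92) × (18/24) × (4/24) × (6/24) ≈ 0.00815217
spanish: (68/92) × (35/68) × (44/68) × (7/68) ≈ 0.0253404
Highest score → spanish.

spanish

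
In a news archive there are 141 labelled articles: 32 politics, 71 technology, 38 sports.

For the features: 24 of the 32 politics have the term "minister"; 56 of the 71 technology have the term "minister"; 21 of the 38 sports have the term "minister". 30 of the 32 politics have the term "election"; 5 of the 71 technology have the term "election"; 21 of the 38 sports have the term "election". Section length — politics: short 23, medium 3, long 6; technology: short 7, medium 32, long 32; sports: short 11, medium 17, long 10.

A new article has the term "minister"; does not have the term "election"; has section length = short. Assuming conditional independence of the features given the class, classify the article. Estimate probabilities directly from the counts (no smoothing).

politics: (32/141) × (24/32) × (2/32) × (23/32) ≈ 0.00764628
technology: (71/141) × (56/71) × (66/71) × (7/71) ≈ 0.0363994
sports: (38/141) × (21/38) × (17/38) × (11/38) ≈ 0.0192874
Highest score → technology.

technology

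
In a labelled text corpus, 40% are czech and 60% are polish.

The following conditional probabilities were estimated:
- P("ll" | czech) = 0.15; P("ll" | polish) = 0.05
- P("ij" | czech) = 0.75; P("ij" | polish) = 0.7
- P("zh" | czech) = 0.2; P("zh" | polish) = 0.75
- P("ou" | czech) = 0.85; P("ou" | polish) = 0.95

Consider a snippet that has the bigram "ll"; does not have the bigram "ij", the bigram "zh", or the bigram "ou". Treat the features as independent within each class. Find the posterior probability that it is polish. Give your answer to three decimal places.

0.059

czech: 0.4 × 0.15 × (1−0.75) × (1−0.2) × (1−0.85) = 0.0018
polish: 0.6 × 0.05 × (1−0.7) × (1−0.75) × (1−0.95) = 0.0001125
P(polish | x) = 0.0001125 / 0.0019125 ≈ 0.059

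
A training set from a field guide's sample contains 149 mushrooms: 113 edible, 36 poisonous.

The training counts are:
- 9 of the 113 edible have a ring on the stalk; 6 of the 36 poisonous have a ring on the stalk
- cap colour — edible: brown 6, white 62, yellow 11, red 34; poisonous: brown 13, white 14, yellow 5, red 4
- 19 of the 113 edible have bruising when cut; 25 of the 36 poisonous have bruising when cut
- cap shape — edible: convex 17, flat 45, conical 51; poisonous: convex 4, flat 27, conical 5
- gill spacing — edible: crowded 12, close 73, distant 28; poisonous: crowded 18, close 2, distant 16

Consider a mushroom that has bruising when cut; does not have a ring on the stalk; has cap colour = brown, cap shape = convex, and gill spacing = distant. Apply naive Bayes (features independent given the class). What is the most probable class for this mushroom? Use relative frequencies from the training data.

edible: (113/149) × (104/113) × (6/113) × (19/113) × (17/113) × (28/113) ≈ 0.000232298
poisonous: (36/149) × (30/36) × (13/36) × (25/36) × (4/36) × (16/36) ≈ 0.00249338
Highest score → poisonous.

poisonous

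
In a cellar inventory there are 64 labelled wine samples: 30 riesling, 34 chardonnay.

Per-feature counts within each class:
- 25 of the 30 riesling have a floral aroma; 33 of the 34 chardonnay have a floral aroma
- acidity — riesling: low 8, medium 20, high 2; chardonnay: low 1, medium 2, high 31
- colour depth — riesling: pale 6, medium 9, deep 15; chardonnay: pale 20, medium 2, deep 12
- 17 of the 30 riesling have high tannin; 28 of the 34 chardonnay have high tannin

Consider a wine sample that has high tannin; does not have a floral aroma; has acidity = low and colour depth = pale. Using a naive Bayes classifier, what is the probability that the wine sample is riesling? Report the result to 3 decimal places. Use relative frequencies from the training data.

0.914

riesling: (30/64) × (5/30) × (8/30) × (6/30) × (17/30) ≈ 0.00236111
chardonnay: (34/64) × (1/34) × (1/34) × (20/34) × (28/34) ≈ 0.000222624
P(riesling | x) = 0.00236111 / 0.002583734 ≈ 0.914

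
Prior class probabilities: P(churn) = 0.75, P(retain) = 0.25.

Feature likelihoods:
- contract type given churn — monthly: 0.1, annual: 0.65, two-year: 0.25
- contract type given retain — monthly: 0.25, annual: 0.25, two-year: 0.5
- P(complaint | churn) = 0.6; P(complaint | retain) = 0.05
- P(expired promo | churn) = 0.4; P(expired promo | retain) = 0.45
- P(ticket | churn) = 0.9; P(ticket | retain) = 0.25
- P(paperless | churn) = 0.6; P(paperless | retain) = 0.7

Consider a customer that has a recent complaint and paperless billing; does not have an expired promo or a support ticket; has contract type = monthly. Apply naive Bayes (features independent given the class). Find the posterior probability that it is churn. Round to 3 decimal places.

0.642

churn: 0.75 × 0.1 × 0.6 × (1−0.4) × (1−0.9) × 0.6 = 0.00162
retain: 0.25 × 0.25 × 0.05 × (1−0.45) × (1−0.25) × 0.7 = 0.00090234375
P(churn | x) = 0.00162 / 0.00252234375 ≈ 0.642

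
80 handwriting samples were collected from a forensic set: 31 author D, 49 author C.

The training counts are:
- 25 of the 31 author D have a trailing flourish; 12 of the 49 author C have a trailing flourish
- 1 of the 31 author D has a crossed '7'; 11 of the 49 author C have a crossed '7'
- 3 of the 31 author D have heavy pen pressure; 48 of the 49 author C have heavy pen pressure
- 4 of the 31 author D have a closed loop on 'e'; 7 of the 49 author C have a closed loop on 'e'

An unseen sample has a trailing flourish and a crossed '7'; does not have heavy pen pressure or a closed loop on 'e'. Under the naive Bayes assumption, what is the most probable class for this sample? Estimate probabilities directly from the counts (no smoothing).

author D

author D: (31/80) × (25/31) × (1/31) × (28/31) × (27/31) ≈ 0.00793025
author C: (49/80) × (12/49) × (11/49) × (1/49) × (42/49) ≈ 0.00058904
Highest score → author D.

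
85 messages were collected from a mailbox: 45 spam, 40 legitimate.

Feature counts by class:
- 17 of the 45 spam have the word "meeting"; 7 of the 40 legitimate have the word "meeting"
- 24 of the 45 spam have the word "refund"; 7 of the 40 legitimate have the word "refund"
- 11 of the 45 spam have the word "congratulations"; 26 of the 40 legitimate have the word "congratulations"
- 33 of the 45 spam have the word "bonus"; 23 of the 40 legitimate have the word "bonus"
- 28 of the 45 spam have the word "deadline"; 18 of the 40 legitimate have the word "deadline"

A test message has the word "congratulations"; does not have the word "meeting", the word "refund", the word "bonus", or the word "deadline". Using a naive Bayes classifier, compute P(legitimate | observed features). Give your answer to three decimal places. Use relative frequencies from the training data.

spam: (45/85) × (28/45) × (21/45) × (11/45) × (12/45) × (17/45) ≈ 0.00378557
legitimate: (40/85) × (33/40) × (33/40) × (26/40) × (17/40) × (22/40) = 0.0486646875
P(legitimate | x) = 0.0486646875 / 0.0524502575 ≈ 0.928

0.928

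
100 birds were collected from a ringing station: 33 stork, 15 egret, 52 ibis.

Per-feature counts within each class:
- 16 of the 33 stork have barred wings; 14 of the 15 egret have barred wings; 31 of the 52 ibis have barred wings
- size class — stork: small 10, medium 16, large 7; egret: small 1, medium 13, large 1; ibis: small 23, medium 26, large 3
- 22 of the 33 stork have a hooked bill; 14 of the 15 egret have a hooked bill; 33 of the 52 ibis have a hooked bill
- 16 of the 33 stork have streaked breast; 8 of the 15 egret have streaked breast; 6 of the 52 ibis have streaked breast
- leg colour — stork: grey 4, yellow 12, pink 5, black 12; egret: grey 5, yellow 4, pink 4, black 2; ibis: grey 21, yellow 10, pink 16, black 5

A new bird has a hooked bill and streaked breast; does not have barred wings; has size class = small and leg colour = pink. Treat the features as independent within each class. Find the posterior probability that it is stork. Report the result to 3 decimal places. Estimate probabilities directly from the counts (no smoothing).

0.536

stork: (33/100) × (17/33) × (10/33) × (22/33) × (16/33) × (5/33) ≈ 0.00252293
egret: (15/100) × (1/15) × (1/15) × (14/15) × (8/15) × (4/15) ≈ 0.0000884938
ibis: (52/100) × (21/52) × (23/52) × (33/52) × (6/52) × (16/52) ≈ 0.00209276
P(stork | x) = 0.00252293 / 0.0047041838 ≈ 0.536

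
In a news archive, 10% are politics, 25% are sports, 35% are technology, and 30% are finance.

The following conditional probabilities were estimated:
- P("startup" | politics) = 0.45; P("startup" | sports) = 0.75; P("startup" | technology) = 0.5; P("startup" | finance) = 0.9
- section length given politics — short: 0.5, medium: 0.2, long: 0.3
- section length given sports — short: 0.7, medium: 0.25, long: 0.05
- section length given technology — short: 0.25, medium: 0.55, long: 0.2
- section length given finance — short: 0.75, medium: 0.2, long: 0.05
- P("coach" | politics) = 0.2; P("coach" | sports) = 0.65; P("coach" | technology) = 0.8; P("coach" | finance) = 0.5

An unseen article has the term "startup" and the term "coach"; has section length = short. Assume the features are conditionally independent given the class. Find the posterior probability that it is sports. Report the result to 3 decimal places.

0.377

politics: 0.1 × 0.45 × 0.5 × 0.2 = 0.0045
sports: 0.25 × 0.75 × 0.7 × 0.65 = 0.0853125
technology: 0.35 × 0.5 × 0.25 × 0.8 = 0.035
finance: 0.3 × 0.9 × 0.75 × 0.5 = 0.10125
P(sports | x) = 0.0853125 / 0.2260625 ≈ 0.377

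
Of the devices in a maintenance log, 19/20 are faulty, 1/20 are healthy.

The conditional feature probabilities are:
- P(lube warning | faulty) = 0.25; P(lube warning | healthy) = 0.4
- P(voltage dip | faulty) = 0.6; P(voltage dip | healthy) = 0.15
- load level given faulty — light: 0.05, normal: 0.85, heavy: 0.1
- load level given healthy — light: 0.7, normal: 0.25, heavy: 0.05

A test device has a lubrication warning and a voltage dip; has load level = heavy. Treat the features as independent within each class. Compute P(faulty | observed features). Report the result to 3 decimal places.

faulty: 0.95 × 0.25 × 0.6 × 0.1 = 0.01425
healthy: 0.05 × 0.4 × 0.15 × 0.05 = 0.00015
P(faulty | x) = 0.01425 / 0.0144 ≈ 0.990

0.990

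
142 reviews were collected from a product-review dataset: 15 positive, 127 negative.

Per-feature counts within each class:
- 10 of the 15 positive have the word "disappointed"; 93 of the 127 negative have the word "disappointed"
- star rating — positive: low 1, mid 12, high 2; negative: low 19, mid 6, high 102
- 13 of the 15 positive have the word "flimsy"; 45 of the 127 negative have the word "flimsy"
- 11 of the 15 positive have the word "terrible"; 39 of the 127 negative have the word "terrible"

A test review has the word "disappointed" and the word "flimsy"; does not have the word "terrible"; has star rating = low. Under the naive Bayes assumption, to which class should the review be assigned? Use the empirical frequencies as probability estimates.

negative

positive: (15/142) × (10/15) × (1/15) × (13/15) × (4/15) ≈ 0.00108503
negative: (127/142) × (93/127) × (19/127) × (45/127) × (88/127) ≈ 0.0240565
Highest score → negative.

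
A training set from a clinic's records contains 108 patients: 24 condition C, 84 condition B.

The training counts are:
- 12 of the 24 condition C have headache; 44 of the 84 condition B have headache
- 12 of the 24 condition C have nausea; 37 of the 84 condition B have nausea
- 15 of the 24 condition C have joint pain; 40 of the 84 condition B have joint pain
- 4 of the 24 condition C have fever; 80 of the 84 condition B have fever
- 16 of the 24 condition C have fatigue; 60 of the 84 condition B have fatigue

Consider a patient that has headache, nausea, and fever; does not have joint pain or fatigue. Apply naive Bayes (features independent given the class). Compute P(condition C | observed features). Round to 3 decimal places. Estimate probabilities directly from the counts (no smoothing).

condition C: (24/108) × (12/24) × (12/24) × (9/24) × (4/24) × (8/24) ≈ 0.00115741
condition B: (84/108) × (44/84) × (37/84) × (44/84) × (80/84) × (24/84) ≈ 0.025578
P(condition C | x) = 0.00115741 / 0.02673541 ≈ 0.043

0.043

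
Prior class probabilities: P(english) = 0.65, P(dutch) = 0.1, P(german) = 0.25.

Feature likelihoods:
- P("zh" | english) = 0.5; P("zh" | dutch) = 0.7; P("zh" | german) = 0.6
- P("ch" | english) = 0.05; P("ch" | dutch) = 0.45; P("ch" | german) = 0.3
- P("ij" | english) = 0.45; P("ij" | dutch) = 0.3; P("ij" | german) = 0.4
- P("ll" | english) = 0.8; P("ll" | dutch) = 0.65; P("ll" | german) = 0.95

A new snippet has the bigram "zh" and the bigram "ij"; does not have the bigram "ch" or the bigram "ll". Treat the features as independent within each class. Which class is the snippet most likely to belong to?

english: 0.65 × 0.5 × (1−0.05) × 0.45 × (1−0.8) = 0.0277875
dutch: 0.1 × 0.7 × (1−0.45) × 0.3 × (1−0.65) = 0.0040425
german: 0.25 × 0.6 × (1−0.3) × 0.4 × (1−0.95) = 0.0021
Highest score → english.

english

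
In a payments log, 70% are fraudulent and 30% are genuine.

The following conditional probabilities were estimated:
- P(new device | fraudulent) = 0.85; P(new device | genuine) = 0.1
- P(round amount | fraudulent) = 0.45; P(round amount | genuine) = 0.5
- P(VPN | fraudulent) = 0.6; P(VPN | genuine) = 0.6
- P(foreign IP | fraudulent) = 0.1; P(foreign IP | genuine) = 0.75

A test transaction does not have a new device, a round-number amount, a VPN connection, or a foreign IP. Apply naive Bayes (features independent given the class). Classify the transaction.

fraudulent

fraudulent: 0.7 × (1−0.85) × (1−0.45) × (1−0.6) × (1−0.1) = 0.02079
genuine: 0.3 × (1−0.1) × (1−0.5) × (1−0.6) × (1−0.75) = 0.0135
Highest score → fraudulent.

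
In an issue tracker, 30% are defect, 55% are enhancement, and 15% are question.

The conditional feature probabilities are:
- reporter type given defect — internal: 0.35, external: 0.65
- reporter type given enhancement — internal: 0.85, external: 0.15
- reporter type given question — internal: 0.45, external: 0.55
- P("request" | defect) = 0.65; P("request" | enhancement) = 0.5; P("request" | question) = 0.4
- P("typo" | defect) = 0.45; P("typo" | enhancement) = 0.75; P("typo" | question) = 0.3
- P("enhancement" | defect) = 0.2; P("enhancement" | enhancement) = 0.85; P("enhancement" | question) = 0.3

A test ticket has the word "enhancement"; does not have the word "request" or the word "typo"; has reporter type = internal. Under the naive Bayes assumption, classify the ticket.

defect: 0.3 × 0.35 × (1−0.65) × (1−0.45) × 0.2 = 0.0040425
enhancement: 0.55 × 0.85 × (1−0.5) × (1−0.75) × 0.85 = 0.049671875
question: 0.15 × 0.45 × (1−0.4) × (1−0.3) × 0.3 = 0.008505
Highest score → enhancement.

enhancement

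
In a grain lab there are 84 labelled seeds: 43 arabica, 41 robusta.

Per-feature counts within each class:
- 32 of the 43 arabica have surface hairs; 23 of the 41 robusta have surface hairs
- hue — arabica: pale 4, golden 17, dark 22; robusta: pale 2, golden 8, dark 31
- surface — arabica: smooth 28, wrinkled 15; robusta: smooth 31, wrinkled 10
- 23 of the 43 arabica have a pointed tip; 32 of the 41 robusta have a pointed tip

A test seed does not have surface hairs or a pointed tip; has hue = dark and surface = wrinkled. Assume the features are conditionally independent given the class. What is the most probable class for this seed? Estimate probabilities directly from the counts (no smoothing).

arabica

arabica: (43/84) × (11/43) × (22/43) × (15/43) × (20/43) ≈ 0.0108706
robusta: (41/84) × (18/41) × (31/41) × (10/41) × (9/41) ≈ 0.00867453
Highest score → arabica.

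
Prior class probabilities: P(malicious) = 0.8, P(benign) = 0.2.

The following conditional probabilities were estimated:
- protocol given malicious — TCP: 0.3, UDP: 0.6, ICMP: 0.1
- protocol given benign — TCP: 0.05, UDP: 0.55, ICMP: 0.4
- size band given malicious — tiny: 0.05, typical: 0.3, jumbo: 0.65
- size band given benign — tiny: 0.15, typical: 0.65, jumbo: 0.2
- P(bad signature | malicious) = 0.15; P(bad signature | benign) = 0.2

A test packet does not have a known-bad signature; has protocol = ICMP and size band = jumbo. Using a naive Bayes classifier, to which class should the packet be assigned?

malicious

malicious: 0.8 × 0.1 × 0.65 × (1−0.15) = 0.0442
benign: 0.2 × 0.4 × 0.2 × (1−0.2) = 0.0128
Highest score → malicious.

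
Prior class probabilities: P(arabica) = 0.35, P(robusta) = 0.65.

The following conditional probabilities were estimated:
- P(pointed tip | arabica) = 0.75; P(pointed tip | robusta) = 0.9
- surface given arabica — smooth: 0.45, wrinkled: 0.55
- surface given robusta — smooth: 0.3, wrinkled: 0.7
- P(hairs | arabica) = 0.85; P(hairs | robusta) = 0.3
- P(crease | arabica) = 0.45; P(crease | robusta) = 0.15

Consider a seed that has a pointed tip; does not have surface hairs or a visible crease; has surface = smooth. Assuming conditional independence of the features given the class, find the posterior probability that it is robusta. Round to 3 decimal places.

0.915

arabica: 0.35 × 0.75 × 0.45 × (1−0.85) × (1−0.45) = 0.0097453125
robusta: 0.65 × 0.9 × 0.3 × (1−0.3) × (1−0.15) = 0.1044225
P(robusta | x) = 0.1044225 / 0.1141678125 ≈ 0.915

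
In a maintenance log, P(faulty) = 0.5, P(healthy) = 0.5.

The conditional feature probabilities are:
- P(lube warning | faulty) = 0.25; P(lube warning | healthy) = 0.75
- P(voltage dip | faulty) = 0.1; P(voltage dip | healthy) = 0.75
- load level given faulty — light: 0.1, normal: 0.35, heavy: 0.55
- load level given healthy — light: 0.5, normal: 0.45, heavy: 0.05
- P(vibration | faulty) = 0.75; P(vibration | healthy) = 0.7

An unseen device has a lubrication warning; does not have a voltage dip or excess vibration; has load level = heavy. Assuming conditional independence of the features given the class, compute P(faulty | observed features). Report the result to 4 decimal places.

faulty: 0.5 × 0.25 × (1−0.1) × 0.55 × (1−0.75) = 0.01546875
healthy: 0.5 × 0.75 × (1−0.75) × 0.05 × (1−0.7) = 0.00140625
P(faulty | x) = 0.01546875 / 0.016875 ≈ 0.9167

0.9167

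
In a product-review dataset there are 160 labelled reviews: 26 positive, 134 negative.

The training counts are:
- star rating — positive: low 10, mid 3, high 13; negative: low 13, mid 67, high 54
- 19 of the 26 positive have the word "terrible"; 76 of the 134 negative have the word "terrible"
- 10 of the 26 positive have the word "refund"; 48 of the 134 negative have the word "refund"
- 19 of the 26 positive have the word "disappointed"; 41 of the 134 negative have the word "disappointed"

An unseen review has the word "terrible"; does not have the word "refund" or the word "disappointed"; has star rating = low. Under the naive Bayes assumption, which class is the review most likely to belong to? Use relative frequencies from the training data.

negative

positive: (26/160) × (10/26) × (19/26) × (16/26) × (7/26) ≈ 0.00756714
negative: (134/160) × (13/134) × (76/134) × (86/134) × (93/134) ≈ 0.020526
Highest score → negative.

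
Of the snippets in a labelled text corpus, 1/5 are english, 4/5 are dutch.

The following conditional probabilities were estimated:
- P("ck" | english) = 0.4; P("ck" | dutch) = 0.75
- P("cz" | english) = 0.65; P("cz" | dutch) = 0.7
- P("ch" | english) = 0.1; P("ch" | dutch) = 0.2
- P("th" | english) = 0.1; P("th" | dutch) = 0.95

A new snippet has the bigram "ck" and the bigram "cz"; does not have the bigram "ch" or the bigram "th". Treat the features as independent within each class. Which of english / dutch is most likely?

english: 0.2 × 0.4 × 0.65 × (1−0.1) × (1−0.1) = 0.04212
dutch: 0.8 × 0.75 × 0.7 × (1−0.2) × (1−0.95) = 0.0168
Highest score → english.

english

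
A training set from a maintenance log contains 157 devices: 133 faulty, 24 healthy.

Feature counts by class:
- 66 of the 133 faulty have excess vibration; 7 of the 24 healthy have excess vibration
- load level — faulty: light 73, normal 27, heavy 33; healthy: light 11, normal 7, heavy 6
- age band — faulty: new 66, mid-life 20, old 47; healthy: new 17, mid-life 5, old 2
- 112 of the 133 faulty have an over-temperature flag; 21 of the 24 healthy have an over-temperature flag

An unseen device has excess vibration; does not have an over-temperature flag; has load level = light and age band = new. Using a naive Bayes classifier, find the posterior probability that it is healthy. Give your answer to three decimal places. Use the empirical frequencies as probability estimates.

0.091

faulty: (133/157) × (66/133) × (73/133) × (66/133) × (21/133) ≈ 0.018079
healthy: (24/157) × (7/24) × (11/24) × (17/24) × (3/24) ≈ 0.00180937
P(healthy | x) = 0.00180937 / 0.01988837 ≈ 0.091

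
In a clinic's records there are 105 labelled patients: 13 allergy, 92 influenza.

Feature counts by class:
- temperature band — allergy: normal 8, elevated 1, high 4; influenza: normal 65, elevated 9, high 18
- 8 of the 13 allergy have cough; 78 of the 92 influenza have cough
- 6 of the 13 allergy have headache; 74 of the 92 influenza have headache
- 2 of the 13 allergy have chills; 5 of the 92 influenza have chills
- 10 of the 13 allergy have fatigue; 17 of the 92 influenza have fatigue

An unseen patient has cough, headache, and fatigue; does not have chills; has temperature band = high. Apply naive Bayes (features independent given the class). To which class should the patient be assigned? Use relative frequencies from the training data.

allergy: (13/105) × (4/13) × (8/13) × (6/13) × (11/13) × (10/13) ≈ 0.00704257
influenza: (92/105) × (18/92) × (78/92) × (74/92) × (87/92) × (17/92) ≈ 0.020428
Highest score → influenza.

influenza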